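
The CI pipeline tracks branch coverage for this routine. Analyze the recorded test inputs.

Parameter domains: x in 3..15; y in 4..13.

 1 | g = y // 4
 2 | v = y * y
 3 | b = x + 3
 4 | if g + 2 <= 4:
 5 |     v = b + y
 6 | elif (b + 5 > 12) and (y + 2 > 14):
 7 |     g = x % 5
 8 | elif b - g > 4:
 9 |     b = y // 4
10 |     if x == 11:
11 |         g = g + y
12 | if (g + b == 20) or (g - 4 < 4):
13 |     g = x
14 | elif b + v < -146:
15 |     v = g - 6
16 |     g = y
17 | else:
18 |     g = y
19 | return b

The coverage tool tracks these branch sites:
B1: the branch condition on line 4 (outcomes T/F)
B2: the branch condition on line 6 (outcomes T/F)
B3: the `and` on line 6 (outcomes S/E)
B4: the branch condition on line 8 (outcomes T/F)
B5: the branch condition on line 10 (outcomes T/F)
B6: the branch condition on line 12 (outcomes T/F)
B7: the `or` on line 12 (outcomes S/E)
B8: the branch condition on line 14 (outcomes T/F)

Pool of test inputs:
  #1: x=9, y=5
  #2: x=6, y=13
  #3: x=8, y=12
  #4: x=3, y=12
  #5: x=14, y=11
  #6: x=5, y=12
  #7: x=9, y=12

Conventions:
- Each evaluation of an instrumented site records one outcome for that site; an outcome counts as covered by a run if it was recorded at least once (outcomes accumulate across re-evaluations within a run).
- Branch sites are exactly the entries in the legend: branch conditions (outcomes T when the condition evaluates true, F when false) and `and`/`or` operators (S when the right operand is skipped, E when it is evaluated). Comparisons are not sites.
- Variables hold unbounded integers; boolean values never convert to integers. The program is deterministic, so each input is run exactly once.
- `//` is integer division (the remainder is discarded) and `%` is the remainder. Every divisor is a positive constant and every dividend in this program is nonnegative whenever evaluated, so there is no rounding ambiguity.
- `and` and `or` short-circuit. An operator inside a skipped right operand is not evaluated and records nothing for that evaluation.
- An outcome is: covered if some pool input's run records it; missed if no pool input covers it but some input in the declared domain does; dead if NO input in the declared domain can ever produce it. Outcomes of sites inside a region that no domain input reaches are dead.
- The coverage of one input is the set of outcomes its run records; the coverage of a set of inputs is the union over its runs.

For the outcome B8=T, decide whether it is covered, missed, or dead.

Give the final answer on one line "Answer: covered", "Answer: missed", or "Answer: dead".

no pool input records B8=T
checking all 130 inputs in the declared domain: B8=T is never recorded -> dead

Answer: dead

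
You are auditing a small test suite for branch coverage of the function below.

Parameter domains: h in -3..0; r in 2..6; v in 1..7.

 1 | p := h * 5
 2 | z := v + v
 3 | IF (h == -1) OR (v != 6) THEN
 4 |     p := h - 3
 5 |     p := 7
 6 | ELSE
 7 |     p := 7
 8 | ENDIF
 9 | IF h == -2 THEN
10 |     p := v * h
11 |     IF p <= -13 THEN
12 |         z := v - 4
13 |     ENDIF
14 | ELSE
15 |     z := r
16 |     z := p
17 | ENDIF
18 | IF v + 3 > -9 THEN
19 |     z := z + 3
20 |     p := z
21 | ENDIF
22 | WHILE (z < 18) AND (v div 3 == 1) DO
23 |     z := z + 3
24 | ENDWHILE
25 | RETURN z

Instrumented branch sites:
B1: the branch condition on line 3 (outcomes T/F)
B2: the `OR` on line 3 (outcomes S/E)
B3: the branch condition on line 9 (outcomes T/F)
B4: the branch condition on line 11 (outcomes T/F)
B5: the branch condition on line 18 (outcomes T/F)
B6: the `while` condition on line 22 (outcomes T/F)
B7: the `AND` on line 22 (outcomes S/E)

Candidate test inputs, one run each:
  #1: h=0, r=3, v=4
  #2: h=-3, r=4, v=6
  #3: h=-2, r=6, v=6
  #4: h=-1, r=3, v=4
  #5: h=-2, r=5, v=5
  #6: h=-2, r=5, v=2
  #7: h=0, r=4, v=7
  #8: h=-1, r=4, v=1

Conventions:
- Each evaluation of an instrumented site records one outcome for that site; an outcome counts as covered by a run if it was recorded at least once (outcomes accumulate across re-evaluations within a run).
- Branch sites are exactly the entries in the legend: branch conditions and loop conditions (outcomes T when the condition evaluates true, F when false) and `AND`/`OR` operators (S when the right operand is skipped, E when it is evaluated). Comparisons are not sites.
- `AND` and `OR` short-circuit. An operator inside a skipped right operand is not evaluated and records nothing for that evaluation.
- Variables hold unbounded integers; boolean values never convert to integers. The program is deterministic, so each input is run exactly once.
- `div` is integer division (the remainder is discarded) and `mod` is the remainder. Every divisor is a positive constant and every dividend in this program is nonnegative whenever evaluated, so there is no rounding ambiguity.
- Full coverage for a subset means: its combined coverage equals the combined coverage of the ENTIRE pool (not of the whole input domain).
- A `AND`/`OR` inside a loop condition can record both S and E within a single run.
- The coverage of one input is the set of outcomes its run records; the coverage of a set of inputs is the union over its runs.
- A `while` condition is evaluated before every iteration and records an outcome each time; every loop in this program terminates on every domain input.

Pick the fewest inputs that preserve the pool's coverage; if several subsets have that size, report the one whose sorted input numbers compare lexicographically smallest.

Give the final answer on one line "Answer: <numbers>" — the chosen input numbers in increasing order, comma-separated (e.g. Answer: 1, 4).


test 1 (h=0, r=3, v=4) fires B2->E, B1->T, B3->F, B5->T, B7->E, B6->T, B7->E, B6->T, B7->E, B6->T, B7->S, B6->F; hits B1=T, B2=E, B3=F, B5=T, B6=T, B6=F, B7=S, B7=E
test 2 (h=-3, r=4, v=6) fires B2->E, B1->F, B3->F, B5->T, B7->E, B6->F; hits B1=F, B2=E, B3=F, B5=T, B6=F, B7=E
test 3 (h=-2, r=6, v=6) fires B2->E, B1->F, B3->T, B4->F, B5->T, B7->E, B6->F; hits B1=F, B2=E, B3=T, B4=F, B5=T, B6=F, B7=E
test 4 (h=-1, r=3, v=4) fires B2->S, B1->T, B3->F, B5->T, B7->E, B6->T, B7->E, B6->T, B7->E, B6->T, B7->S, B6->F; hits B1=T, B2=S, B3=F, B5=T, B6=T, B6=F, B7=S, B7=E
test 5 (h=-2, r=5, v=5) fires B2->E, B1->T, B3->T, B4->F, B5->T, B7->E, B6->T, B7->E, B6->T, B7->S, B6->F; hits B1=T, B2=E, B3=T, B4=F, B5=T, B6=T, B6=F, B7=S, B7=E
test 6 (h=-2, r=5, v=2) fires B2->E, B1->T, B3->T, B4->F, B5->T, B7->E, B6->F; hits B1=T, B2=E, B3=T, B4=F, B5=T, B6=F, B7=E
test 7 (h=0, r=4, v=7) fires B2->E, B1->T, B3->F, B5->T, B7->E, B6->F; hits B1=T, B2=E, B3=F, B5=T, B6=F, B7=E
test 8 (h=-1, r=4, v=1) fires B2->S, B1->T, B3->F, B5->T, B7->E, B6->F; hits B1=T, B2=S, B3=F, B5=T, B6=F, B7=E
the full pool covers 12 outcomes: B1=T, B1=F, B2=S, B2=E, B3=T, B3=F, B4=F, B5=T, B6=T, B6=F, B7=S, B7=E
every size-1 subset falls short of the 12 outcomes (best: 9/12)
inputs {3, 4} (size 2) cover everything; no size-2 subset with a lexicographically smaller index list covers all 12
Answer: 3, 4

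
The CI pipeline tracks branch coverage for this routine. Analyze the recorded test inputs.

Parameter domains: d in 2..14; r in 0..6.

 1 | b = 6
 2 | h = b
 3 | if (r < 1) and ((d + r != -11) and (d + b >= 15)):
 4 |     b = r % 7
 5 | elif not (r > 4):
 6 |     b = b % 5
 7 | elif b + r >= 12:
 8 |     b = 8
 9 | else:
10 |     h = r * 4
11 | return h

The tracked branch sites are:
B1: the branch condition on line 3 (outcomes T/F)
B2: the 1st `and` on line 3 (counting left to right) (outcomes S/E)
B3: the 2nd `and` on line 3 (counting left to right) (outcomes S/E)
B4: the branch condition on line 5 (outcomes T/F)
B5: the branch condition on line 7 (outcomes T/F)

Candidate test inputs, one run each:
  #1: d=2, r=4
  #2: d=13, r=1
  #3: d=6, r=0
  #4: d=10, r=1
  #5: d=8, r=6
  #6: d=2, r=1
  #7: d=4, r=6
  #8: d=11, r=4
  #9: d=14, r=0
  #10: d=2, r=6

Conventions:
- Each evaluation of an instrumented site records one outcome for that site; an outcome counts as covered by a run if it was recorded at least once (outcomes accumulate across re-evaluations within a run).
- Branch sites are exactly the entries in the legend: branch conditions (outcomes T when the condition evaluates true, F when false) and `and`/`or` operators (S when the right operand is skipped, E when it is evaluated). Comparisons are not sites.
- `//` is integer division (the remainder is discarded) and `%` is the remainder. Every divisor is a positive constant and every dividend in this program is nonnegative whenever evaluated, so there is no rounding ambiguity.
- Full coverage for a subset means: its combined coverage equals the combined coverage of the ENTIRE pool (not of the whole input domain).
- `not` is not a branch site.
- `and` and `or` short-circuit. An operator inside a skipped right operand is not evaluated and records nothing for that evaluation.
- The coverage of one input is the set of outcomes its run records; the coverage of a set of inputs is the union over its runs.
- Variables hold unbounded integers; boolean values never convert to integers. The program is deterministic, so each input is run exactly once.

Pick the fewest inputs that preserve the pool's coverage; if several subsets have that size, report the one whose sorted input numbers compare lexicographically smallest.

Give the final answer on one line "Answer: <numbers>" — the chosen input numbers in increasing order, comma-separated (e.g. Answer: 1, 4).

run #1 (d=2, r=4) runs B2->S, B1->F, B4->T; records B1=F, B2=S, B4=T
run #2 (d=13, r=1) runs B2->S, B1->F, B4->T; records B1=F, B2=S, B4=T
run #3 (d=6, r=0) runs B2->E, B3->E, B1->F, B4->T; records B1=F, B2=E, B3=E, B4=T
run #4 (d=10, r=1) runs B2->S, B1->F, B4->T; records B1=F, B2=S, B4=T
run #5 (d=8, r=6) runs B2->S, B1->F, B4->F, B5->T; records B1=F, B2=S, B4=F, B5=T
run #6 (d=2, r=1) runs B2->S, B1->F, B4->T; records B1=F, B2=S, B4=T
run #7 (d=4, r=6) runs B2->S, B1->F, B4->F, B5->T; records B1=F, B2=S, B4=F, B5=T
run #8 (d=11, r=4) runs B2->S, B1->F, B4->T; records B1=F, B2=S, B4=T
run #9 (d=14, r=0) runs B2->E, B3->E, B1->T; records B1=T, B2=E, B3=E
run #10 (d=2, r=6) runs B2->S, B1->F, B4->F, B5->T; records B1=F, B2=S, B4=F, B5=T
together the pool reaches 8 outcomes: B1=T, B1=F, B2=S, B2=E, B3=E, B4=T, B4=F, B5=T
checked all size-1 subsets: none covers 8 outcomes (max 4/8)
checked all size-2 subsets: none covers 8 outcomes (max 7/8)
size 3: inputs {1, 5, 9} cover all 8 outcomes, and no lexicographically smaller subset of this size does

Answer: 1, 5, 9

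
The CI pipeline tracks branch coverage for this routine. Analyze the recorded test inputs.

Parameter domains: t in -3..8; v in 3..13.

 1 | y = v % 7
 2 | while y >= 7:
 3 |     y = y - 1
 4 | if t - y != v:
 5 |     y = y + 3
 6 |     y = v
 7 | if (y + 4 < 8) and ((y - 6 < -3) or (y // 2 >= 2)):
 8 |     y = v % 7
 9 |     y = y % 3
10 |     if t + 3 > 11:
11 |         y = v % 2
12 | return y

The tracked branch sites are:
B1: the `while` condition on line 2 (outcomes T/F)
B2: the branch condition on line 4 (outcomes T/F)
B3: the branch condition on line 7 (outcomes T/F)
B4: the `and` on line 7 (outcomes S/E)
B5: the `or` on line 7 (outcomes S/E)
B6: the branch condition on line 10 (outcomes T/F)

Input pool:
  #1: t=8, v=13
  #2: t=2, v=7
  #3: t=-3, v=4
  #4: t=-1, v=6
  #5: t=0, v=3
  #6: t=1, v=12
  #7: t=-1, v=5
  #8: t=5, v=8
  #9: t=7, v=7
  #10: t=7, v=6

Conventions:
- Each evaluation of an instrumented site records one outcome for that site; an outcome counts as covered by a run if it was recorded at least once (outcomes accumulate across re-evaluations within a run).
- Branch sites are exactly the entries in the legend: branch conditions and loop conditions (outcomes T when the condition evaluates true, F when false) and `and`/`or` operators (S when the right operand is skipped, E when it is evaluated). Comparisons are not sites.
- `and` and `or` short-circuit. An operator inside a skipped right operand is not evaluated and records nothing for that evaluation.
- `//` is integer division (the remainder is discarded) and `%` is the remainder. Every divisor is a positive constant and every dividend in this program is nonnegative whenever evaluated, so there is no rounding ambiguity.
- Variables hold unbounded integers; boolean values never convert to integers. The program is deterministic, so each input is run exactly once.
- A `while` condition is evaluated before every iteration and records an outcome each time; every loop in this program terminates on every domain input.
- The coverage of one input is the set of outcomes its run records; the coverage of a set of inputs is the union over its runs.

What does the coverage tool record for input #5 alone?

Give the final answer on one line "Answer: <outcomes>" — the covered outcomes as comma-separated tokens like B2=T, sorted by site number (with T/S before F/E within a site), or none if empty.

Event log for input #5 (t=0, v=3):
  B1->F, B2->T, B4->E, B5->E, B3->F
deduplicating events, the covered set is: B1=F, B2=T, B3=F, B4=E, B5=E

Answer: B1=F, B2=T, B3=F, B4=E, B5=E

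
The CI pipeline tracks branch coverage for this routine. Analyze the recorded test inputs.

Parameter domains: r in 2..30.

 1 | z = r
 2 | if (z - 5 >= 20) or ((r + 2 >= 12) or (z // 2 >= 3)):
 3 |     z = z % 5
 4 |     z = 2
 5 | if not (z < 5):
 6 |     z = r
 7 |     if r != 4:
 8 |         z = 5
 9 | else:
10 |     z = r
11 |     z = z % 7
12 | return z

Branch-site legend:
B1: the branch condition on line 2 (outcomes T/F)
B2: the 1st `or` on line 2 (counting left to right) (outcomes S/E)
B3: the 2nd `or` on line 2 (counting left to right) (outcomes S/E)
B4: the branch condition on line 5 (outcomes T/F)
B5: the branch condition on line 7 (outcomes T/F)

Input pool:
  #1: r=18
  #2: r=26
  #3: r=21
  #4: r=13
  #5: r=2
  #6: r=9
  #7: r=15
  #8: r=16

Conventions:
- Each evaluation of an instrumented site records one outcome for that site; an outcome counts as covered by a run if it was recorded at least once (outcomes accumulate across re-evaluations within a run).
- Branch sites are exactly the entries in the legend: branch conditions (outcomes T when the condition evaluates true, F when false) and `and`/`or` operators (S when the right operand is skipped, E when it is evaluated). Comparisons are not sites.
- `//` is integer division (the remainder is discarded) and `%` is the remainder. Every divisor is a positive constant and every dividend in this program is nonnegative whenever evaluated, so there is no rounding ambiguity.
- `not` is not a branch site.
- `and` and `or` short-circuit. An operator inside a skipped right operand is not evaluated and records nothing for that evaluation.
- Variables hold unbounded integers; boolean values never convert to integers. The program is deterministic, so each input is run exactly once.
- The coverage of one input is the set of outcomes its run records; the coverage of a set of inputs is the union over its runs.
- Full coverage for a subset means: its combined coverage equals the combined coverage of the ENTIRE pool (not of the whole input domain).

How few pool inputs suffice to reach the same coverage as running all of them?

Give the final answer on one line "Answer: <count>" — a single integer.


test 1 (r=18) fires B2->E, B3->S, B1->T, B4->F; hits B1=T, B2=E, B3=S, B4=F
test 2 (r=26) fires B2->S, B1->T, B4->F; hits B1=T, B2=S, B4=F
test 3 (r=21) fires B2->E, B3->S, B1->T, B4->F; hits B1=T, B2=E, B3=S, B4=F
test 4 (r=13) fires B2->E, B3->S, B1->T, B4->F; hits B1=T, B2=E, B3=S, B4=F
test 5 (r=2) fires B2->E, B3->E, B1->F, B4->F; hits B1=F, B2=E, B3=E, B4=F
test 6 (r=9) fires B2->E, B3->E, B1->T, B4->F; hits B1=T, B2=E, B3=E, B4=F
test 7 (r=15) fires B2->E, B3->S, B1->T, B4->F; hits B1=T, B2=E, B3=S, B4=F
test 8 (r=16) fires B2->E, B3->S, B1->T, B4->F; hits B1=T, B2=E, B3=S, B4=F
together the pool reaches 7 outcomes: B1=T, B1=F, B2=S, B2=E, B3=S, B3=E, B4=F
checked all size-1 subsets: none covers 7 outcomes (max 4/7)
checked all size-2 subsets: none covers 7 outcomes (max 6/7)
at size 3, {1, 2, 5} reaches all 7 outcomes; every lexicographically earlier size-3 subset fails
Answer: 3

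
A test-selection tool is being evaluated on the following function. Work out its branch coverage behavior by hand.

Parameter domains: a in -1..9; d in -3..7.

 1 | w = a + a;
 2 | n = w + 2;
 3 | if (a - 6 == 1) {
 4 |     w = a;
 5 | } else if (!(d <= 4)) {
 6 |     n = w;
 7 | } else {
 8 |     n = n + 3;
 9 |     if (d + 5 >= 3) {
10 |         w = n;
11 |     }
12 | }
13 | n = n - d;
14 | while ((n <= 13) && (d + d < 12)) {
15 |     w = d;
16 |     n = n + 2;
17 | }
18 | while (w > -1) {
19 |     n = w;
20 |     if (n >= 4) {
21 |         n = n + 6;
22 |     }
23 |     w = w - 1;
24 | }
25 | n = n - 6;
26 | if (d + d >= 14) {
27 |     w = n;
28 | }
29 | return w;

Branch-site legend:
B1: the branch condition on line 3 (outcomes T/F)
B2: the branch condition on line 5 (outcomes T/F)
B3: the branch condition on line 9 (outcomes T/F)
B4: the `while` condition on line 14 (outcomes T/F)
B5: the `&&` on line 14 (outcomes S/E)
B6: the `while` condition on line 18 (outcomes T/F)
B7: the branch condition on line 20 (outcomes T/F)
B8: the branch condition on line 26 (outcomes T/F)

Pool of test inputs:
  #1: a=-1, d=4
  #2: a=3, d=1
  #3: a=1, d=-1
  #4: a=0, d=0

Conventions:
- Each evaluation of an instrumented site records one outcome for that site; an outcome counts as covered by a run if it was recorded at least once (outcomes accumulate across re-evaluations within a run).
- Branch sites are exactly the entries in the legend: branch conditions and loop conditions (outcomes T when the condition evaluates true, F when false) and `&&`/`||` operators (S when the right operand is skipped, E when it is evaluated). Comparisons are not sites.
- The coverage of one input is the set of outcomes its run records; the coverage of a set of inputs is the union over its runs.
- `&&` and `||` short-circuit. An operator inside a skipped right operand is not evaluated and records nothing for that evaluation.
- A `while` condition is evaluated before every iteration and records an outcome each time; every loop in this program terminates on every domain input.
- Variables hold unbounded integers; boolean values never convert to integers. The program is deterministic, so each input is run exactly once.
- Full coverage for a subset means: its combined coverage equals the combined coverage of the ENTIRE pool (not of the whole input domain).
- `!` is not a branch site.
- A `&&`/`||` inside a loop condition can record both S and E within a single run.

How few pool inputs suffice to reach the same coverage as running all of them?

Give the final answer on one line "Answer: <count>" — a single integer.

#1 (a=-1, d=4) -> B1->F, B2->F, B3->T, B5->E, B4->T, B5->E, B4->T, B5->E, B4->T, B5->E, B4->T, B5->E, B4->T, B5->E, ...; covered: B1=F, B2=F, B3=T, B4=T, B4=F, B5=S, B5=E, B6=T, B6=F, B7=T, B7=F, B8=F
#2 (a=3, d=1) -> B1->F, B2->F, B3->T, B5->E, B4->T, B5->E, B4->T, B5->S, B4->F, B6->T, B7->F, B6->T, B7->F, B6->F, ...; covered: B1=F, B2=F, B3=T, B4=T, B4=F, B5=S, B5=E, B6=T, B6=F, B7=F, B8=F
#3 (a=1, d=-1) -> B1->F, B2->F, B3->T, B5->E, B4->T, B5->E, B4->T, B5->E, B4->T, B5->S, B4->F, B6->F, B8->F; covered: B1=F, B2=F, B3=T, B4=T, B4=F, B5=S, B5=E, B6=F, B8=F
#4 (a=0, d=0) -> B1->F, B2->F, B3->T, B5->E, B4->T, B5->E, B4->T, B5->E, B4->T, B5->E, B4->T, B5->E, B4->T, B5->S, ...; covered: B1=F, B2=F, B3=T, B4=T, B4=F, B5=S, B5=E, B6=T, B6=F, B7=F, B8=F
together the pool reaches 12 outcomes: B1=F, B2=F, B3=T, B4=T, B4=F, B5=S, B5=E, B6=T, B6=F, B7=T, B7=F, B8=F
the canonical winner is {1}: size 1, full 12-outcome coverage, earliest index list among size-1 covers

Answer: 1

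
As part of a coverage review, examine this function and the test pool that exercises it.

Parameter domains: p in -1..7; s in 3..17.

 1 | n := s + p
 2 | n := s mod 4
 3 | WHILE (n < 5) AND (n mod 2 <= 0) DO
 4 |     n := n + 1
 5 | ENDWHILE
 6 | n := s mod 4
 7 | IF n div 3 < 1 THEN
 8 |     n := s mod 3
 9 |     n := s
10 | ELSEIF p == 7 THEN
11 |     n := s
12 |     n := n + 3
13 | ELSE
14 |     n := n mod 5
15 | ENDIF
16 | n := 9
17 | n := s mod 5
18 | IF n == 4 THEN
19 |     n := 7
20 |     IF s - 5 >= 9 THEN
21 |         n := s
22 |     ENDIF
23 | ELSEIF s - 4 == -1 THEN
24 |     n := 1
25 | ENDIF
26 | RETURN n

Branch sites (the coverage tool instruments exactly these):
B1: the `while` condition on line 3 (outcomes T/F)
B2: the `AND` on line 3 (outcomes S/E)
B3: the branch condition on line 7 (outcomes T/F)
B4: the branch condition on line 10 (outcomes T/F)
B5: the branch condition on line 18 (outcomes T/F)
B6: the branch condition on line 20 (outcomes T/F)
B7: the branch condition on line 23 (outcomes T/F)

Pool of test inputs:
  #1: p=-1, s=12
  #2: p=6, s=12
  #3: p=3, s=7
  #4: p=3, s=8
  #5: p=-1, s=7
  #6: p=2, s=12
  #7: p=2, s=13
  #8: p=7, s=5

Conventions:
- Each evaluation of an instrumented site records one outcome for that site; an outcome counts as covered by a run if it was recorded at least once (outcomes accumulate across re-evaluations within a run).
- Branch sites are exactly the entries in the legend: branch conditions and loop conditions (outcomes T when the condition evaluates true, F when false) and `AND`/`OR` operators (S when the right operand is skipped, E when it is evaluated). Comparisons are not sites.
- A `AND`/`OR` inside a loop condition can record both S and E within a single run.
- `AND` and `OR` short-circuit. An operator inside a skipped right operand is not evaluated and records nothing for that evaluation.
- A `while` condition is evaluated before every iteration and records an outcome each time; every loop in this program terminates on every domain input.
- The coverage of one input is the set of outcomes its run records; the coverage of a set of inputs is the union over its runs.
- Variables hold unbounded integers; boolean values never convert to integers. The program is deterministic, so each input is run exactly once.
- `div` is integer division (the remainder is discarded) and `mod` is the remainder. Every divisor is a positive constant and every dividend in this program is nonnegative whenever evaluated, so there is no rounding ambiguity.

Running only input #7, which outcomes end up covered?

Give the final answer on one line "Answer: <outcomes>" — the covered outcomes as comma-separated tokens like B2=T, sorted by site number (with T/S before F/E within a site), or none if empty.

Running input #7 (p=2, s=13), event by event:
  B2->E, B1->F, B3->T, B5->F, B7->F
collecting distinct outcomes: B1=F, B2=E, B3=T, B5=F, B7=F

Answer: B1=F, B2=E, B3=T, B5=F, B7=F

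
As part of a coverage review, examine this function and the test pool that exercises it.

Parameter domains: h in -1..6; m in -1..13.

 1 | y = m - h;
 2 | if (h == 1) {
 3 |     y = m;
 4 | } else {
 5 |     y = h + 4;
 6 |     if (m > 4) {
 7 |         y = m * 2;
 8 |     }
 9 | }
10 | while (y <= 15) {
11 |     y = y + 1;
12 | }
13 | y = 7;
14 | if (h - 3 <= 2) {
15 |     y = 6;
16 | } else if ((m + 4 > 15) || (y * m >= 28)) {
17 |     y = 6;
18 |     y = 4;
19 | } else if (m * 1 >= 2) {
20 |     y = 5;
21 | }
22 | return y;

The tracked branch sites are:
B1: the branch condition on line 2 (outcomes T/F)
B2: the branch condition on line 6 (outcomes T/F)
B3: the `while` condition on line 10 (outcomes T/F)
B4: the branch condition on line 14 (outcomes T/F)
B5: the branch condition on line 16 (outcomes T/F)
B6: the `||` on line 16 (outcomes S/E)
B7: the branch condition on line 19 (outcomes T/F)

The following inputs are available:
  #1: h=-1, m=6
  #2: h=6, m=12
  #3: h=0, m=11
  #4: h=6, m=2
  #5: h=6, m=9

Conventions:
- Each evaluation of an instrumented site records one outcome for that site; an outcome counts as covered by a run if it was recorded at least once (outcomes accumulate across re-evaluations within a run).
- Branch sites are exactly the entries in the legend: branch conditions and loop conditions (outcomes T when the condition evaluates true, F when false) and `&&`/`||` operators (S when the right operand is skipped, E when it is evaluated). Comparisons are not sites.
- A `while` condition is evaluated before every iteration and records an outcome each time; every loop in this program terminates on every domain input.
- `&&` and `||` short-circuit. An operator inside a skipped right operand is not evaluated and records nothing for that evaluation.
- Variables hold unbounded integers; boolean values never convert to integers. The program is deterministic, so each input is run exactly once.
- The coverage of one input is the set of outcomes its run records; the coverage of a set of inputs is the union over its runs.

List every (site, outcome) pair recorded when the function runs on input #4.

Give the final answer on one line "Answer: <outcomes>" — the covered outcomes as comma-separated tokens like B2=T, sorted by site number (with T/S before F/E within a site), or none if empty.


Simulating input #4 (h=6, m=2) step by step:
  B1->F, B2->F, B3->T, B3->T, B3->T, B3->T, B3->T, B3->T, B3->F, B4->F
  B6->E, B5->F, B7->T
distinct outcomes covered: B1=F, B2=F, B3=T, B3=F, B4=F, B5=F, B6=E, B7=T
Answer: B1=F, B2=F, B3=T, B3=F, B4=F, B5=F, B6=E, B7=T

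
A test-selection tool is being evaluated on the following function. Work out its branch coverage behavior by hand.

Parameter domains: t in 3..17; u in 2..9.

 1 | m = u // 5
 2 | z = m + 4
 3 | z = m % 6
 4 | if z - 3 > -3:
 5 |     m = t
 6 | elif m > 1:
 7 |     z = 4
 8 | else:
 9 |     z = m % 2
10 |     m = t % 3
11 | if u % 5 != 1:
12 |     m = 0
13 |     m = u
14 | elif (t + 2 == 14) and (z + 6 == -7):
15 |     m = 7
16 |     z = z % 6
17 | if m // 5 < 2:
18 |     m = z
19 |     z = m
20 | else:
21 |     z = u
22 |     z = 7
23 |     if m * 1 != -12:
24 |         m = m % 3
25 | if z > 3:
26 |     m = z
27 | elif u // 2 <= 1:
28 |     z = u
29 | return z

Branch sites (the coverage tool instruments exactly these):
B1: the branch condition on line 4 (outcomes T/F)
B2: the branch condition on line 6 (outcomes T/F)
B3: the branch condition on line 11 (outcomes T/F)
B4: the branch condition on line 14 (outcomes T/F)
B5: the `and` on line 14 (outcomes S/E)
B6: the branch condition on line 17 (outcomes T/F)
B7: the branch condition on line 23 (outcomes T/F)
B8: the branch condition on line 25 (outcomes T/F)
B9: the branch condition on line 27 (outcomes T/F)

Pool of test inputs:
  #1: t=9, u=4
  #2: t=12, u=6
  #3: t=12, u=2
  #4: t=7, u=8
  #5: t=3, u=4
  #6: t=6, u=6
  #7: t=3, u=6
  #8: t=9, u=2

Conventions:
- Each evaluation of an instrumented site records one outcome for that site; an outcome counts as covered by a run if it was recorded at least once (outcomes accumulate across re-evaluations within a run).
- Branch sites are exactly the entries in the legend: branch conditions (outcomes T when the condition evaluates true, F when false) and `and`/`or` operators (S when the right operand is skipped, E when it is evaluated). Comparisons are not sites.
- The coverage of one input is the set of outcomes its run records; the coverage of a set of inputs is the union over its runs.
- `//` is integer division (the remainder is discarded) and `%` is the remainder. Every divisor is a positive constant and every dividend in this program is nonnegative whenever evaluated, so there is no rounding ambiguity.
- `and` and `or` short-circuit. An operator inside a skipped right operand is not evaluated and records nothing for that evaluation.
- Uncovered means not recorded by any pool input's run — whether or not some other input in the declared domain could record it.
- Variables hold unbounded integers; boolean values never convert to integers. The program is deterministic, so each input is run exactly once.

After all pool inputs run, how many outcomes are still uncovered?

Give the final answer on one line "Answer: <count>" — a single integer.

input #1, t=9, u=4: events B1->F, B2->F, B3->T, B6->T, B8->F, B9->F; outcomes B1=F, B2=F, B3=T, B6=T, B8=F, B9=F
input #2, t=12, u=6: events B1->T, B3->F, B5->E, B4->F, B6->F, B7->T, B8->T; outcomes B1=T, B3=F, B4=F, B5=E, B6=F, B7=T, B8=T
input #3, t=12, u=2: events B1->F, B2->F, B3->T, B6->T, B8->F, B9->T; outcomes B1=F, B2=F, B3=T, B6=T, B8=F, B9=T
input #4, t=7, u=8: events B1->T, B3->T, B6->T, B8->F, B9->F; outcomes B1=T, B3=T, B6=T, B8=F, B9=F
input #5, t=3, u=4: events B1->F, B2->F, B3->T, B6->T, B8->F, B9->F; outcomes B1=F, B2=F, B3=T, B6=T, B8=F, B9=F
input #6, t=6, u=6: events B1->T, B3->F, B5->S, B4->F, B6->T, B8->F, B9->F; outcomes B1=T, B3=F, B4=F, B5=S, B6=T, B8=F, B9=F
input #7, t=3, u=6: events B1->T, B3->F, B5->S, B4->F, B6->T, B8->F, B9->F; outcomes B1=T, B3=F, B4=F, B5=S, B6=T, B8=F, B9=F
input #8, t=9, u=2: events B1->F, B2->F, B3->T, B6->T, B8->F, B9->T; outcomes B1=F, B2=F, B3=T, B6=T, B8=F, B9=T
union over the pool: B1=T, B1=F, B2=F, B3=T, B3=F, B4=F, B5=S, B5=E, B6=T, B6=F, B7=T, B8=T, B8=F, B9=T, B9=F
uncovered (3 of 18): B2=T, B4=T, B7=F

Answer: 3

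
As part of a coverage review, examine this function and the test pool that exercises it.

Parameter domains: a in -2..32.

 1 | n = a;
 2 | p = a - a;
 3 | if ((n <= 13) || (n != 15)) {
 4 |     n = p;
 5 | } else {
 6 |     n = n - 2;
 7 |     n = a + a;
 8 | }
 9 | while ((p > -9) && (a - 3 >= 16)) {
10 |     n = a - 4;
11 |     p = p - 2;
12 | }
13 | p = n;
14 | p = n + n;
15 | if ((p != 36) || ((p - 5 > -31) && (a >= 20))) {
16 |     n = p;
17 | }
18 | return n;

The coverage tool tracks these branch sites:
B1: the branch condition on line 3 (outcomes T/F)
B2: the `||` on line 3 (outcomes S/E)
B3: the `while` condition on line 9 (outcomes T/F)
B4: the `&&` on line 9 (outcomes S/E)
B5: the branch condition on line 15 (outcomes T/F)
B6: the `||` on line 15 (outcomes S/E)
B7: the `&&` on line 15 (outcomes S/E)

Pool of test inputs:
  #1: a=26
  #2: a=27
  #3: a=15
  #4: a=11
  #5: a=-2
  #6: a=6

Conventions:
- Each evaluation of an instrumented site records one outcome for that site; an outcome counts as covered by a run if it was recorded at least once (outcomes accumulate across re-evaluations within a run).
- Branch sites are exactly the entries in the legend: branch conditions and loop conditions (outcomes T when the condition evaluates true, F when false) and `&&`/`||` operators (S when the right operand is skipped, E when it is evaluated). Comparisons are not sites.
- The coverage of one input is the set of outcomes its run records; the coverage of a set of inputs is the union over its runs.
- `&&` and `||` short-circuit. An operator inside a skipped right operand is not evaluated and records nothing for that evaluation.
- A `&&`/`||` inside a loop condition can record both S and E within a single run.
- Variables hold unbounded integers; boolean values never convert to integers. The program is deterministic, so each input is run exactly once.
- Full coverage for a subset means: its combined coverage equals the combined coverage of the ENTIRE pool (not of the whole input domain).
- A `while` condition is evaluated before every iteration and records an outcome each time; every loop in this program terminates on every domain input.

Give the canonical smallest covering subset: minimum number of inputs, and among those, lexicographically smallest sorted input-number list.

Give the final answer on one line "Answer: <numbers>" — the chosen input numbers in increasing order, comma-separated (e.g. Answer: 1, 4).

run #1 (a=26) runs B2->E, B1->T, B4->E, B3->T, B4->E, B3->T, B4->E, B3->T, B4->E, B3->T, B4->E, B3->T, B4->S, B3->F, ...; records B1=T, B2=E, B3=T, B3=F, B4=S, B4=E, B5=T, B6=S
run #2 (a=27) runs B2->E, B1->T, B4->E, B3->T, B4->E, B3->T, B4->E, B3->T, B4->E, B3->T, B4->E, B3->T, B4->S, B3->F, ...; records B1=T, B2=E, B3=T, B3=F, B4=S, B4=E, B5=T, B6=S
run #3 (a=15) runs B2->E, B1->F, B4->E, B3->F, B6->S, B5->T; records B1=F, B2=E, B3=F, B4=E, B5=T, B6=S
run #4 (a=11) runs B2->S, B1->T, B4->E, B3->F, B6->S, B5->T; records B1=T, B2=S, B3=F, B4=E, B5=T, B6=S
run #5 (a=-2) runs B2->S, B1->T, B4->E, B3->F, B6->S, B5->T; records B1=T, B2=S, B3=F, B4=E, B5=T, B6=S
run #6 (a=6) runs B2->S, B1->T, B4->E, B3->F, B6->S, B5->T; records B1=T, B2=S, B3=F, B4=E, B5=T, B6=S
union over all inputs: B1=T, B1=F, B2=S, B2=E, B3=T, B3=F, B4=S, B4=E, B5=T, B6=S (10 outcomes)
checked all size-1 subsets: none covers 10 outcomes (max 8/10)
checked all size-2 subsets: none covers 10 outcomes (max 9/10)
inputs {1, 3, 4} (size 3) cover everything; no size-3 subset with a lexicographically smaller index list covers all 10

Answer: 1, 3, 4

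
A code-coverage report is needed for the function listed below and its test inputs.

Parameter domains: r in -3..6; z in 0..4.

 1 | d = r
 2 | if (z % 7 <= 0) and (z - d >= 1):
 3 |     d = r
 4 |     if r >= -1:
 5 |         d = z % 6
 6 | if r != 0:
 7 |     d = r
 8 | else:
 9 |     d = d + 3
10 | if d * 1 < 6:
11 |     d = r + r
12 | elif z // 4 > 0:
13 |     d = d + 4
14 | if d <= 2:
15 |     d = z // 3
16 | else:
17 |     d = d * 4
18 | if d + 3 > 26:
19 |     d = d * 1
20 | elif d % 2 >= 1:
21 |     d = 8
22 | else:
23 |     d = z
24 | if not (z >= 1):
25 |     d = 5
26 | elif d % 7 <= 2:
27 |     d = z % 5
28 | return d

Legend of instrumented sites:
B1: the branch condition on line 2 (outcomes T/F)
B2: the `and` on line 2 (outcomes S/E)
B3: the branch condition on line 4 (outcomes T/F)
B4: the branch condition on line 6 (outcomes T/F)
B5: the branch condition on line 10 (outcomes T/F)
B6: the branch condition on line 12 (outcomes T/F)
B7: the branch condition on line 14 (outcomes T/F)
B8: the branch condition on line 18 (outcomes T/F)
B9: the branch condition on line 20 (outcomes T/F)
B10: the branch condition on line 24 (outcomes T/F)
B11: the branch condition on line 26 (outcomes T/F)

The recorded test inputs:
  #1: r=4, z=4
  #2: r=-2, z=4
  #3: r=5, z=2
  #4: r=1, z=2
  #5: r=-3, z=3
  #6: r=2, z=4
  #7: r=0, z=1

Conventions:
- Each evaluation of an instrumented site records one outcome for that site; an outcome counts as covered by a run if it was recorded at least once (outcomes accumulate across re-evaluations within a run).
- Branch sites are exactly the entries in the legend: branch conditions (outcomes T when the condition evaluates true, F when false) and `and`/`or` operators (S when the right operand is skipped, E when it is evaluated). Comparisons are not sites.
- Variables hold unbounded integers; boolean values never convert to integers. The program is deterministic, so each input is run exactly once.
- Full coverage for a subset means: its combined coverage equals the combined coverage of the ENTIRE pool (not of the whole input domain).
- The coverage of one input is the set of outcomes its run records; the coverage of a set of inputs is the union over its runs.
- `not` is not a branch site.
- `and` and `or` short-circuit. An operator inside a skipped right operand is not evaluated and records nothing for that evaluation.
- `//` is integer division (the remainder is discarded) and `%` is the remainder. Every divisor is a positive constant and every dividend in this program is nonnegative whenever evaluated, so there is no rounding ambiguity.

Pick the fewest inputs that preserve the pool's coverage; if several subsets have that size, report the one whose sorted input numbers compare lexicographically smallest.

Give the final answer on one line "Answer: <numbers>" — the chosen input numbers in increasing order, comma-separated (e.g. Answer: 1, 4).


test 1 (r=4, z=4) fires B2->S, B1->F, B4->T, B5->T, B7->F, B8->T, B10->F, B11->F; hits B1=F, B2=S, B4=T, B5=T, B7=F, B8=T, B10=F, B11=F
test 2 (r=-2, z=4) fires B2->S, B1->F, B4->T, B5->T, B7->T, B8->F, B9->T, B10->F, B11->T; hits B1=F, B2=S, B4=T, B5=T, B7=T, B8=F, B9=T, B10=F, B11=T
test 3 (r=5, z=2) fires B2->S, B1->F, B4->T, B5->T, B7->F, B8->T, B10->F, B11->F; hits B1=F, B2=S, B4=T, B5=T, B7=F, B8=T, B10=F, B11=F
test 4 (r=1, z=2) fires B2->S, B1->F, B4->T, B5->T, B7->T, B8->F, B9->F, B10->F, B11->T; hits B1=F, B2=S, B4=T, B5=T, B7=T, B8=F, B9=F, B10=F, B11=T
test 5 (r=-3, z=3) fires B2->S, B1->F, B4->T, B5->T, B7->T, B8->F, B9->T, B10->F, B11->T; hits B1=F, B2=S, B4=T, B5=T, B7=T, B8=F, B9=T, B10=F, B11=T
test 6 (r=2, z=4) fires B2->S, B1->F, B4->T, B5->T, B7->F, B8->F, B9->F, B10->F, B11->F; hits B1=F, B2=S, B4=T, B5=T, B7=F, B8=F, B9=F, B10=F, B11=F
test 7 (r=0, z=1) fires B2->S, B1->F, B4->F, B5->T, B7->T, B8->F, B9->F, B10->F, B11->T; hits B1=F, B2=S, B4=F, B5=T, B7=T, B8=F, B9=F, B10=F, B11=T
the full pool covers 14 outcomes: B1=F, B2=S, B4=T, B4=F, B5=T, B7=T, B7=F, B8=T, B8=F, B9=T, B9=F, B10=F, B11=T, B11=F
every size-1 subset falls short of the 14 outcomes (best: 9/14)
every size-2 subset falls short of the 14 outcomes (best: 13/14)
the canonical winner is {1, 2, 7}: size 3, full 14-outcome coverage, earliest index list among size-3 covers
Answer: 1, 2, 7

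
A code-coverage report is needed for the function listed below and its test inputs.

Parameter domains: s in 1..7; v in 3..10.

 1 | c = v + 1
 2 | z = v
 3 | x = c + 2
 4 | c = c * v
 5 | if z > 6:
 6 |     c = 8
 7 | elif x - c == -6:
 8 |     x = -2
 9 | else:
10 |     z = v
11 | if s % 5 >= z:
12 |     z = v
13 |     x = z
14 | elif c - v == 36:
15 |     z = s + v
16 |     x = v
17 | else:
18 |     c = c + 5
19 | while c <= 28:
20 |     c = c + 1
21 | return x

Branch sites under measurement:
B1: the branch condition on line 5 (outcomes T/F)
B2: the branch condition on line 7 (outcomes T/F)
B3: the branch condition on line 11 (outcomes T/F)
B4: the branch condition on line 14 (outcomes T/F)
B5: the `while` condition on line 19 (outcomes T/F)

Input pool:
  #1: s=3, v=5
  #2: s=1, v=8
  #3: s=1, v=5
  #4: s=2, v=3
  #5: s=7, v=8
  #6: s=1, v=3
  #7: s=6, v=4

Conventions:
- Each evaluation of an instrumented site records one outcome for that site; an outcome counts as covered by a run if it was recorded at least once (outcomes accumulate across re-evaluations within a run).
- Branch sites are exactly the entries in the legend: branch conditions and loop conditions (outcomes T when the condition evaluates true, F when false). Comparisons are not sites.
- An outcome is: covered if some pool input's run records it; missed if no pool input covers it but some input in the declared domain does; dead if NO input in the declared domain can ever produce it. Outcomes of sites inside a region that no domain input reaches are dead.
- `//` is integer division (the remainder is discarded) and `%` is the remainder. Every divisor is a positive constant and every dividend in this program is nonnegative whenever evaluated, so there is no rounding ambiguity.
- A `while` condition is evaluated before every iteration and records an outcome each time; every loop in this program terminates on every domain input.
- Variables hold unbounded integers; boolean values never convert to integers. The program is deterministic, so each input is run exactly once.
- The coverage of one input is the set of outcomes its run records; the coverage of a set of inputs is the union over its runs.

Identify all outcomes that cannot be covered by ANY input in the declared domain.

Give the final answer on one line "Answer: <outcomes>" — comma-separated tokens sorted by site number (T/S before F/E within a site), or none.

exhaustive pass over the 56-input domain:
  reachable outcomes have witnesses, e.g. B1=T (e.g. s=1, v=7), B1=F (e.g. s=1, v=3), B2=T (e.g. s=1, v=3), B2=F (e.g. s=1, v=4)

Answer: none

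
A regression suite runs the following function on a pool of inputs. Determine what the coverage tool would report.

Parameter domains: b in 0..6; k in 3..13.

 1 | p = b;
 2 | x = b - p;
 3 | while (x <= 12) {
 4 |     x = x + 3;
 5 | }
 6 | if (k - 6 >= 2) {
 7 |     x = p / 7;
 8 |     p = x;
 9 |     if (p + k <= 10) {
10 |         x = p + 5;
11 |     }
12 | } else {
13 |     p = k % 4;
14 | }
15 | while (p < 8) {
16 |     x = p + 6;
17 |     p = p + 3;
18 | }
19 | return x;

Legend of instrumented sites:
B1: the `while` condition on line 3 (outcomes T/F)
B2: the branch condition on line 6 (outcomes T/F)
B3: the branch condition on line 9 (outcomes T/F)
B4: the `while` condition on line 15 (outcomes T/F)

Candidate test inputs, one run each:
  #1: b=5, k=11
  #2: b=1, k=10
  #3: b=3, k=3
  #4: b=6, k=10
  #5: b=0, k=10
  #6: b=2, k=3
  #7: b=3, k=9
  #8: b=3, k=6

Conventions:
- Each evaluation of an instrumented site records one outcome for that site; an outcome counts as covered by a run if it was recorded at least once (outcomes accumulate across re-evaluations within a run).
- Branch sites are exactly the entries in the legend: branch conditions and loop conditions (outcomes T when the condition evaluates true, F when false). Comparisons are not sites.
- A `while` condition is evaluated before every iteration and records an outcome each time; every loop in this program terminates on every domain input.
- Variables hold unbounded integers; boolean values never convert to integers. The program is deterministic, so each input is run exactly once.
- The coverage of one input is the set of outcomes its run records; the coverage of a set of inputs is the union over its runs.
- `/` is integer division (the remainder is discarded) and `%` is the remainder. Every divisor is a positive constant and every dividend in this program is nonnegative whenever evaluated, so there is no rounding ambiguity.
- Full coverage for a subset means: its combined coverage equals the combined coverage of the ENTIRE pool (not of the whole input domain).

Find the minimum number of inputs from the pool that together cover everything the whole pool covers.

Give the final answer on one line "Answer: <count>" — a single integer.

input #1, b=5, k=11: events B1->T, B1->T, B1->T, B1->T, B1->T, B1->F, B2->T, B3->F, B4->T, B4->T, B4->T, B4->F; outcomes B1=T, B1=F, B2=T, B3=F, B4=T, B4=F
input #2, b=1, k=10: events B1->T, B1->T, B1->T, B1->T, B1->T, B1->F, B2->T, B3->T, B4->T, B4->T, B4->T, B4->F; outcomes B1=T, B1=F, B2=T, B3=T, B4=T, B4=F
input #3, b=3, k=3: events B1->T, B1->T, B1->T, B1->T, B1->T, B1->F, B2->F, B4->T, B4->T, B4->F; outcomes B1=T, B1=F, B2=F, B4=T, B4=F
input #4, b=6, k=10: events B1->T, B1->T, B1->T, B1->T, B1->T, B1->F, B2->T, B3->T, B4->T, B4->T, B4->T, B4->F; outcomes B1=T, B1=F, B2=T, B3=T, B4=T, B4=F
input #5, b=0, k=10: events B1->T, B1->T, B1->T, B1->T, B1->T, B1->F, B2->T, B3->T, B4->T, B4->T, B4->T, B4->F; outcomes B1=T, B1=F, B2=T, B3=T, B4=T, B4=F
input #6, b=2, k=3: events B1->T, B1->T, B1->T, B1->T, B1->T, B1->F, B2->F, B4->T, B4->T, B4->F; outcomes B1=T, B1=F, B2=F, B4=T, B4=F
input #7, b=3, k=9: events B1->T, B1->T, B1->T, B1->T, B1->T, B1->F, B2->T, B3->T, B4->T, B4->T, B4->T, B4->F; outcomes B1=T, B1=F, B2=T, B3=T, B4=T, B4=F
input #8, b=3, k=6: events B1->T, B1->T, B1->T, B1->T, B1->T, B1->F, B2->F, B4->T, B4->T, B4->F; outcomes B1=T, B1=F, B2=F, B4=T, B4=F
together the pool reaches 8 outcomes: B1=T, B1=F, B2=T, B2=F, B3=T, B3=F, B4=T, B4=F
checked all size-1 subsets: none covers 8 outcomes (max 6/8)
checked all size-2 subsets: none covers 8 outcomes (max 7/8)
inputs {1, 2, 3} (size 3) cover everything; no size-3 subset with a lexicographically smaller index list covers all 8

Answer: 3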